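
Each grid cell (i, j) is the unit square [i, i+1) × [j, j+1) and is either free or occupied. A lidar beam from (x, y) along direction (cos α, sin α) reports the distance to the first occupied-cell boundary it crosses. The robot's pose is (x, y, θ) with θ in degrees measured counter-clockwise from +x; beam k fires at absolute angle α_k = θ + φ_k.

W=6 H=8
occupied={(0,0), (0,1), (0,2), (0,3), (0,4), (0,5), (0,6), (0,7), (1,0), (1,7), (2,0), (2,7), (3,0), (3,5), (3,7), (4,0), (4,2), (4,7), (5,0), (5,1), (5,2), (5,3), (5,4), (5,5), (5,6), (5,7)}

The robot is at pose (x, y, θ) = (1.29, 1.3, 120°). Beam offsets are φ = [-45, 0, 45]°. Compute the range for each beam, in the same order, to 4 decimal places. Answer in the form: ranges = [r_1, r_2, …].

beam 1: φ=-45°, α=75°
  dir = (cos 75°, sin 75°) = (0.2588, 0.9659); from cell (1,1)
  next x-line at t=2.7432, next y-line at t=0.7247; Δt_x=3.8637, Δt_y=1.0353
    y: enter (1,2) at t=0.7247
    y: enter (1,3) at t=1.7600
    x: enter (2,3) at t=2.7432
    y: enter (2,4) at t=2.7952
    y: enter (2,5) at t=3.8305
    y: enter (2,6) at t=4.8658
    y: enter (2,7) at t=5.9011 ← occupied
  → r_1 = 5.9011
beam 2: φ=0°, α=120°
  dir = (cos 120°, sin 120°) = (-0.5000, 0.8660); from cell (1,1)
  next x-line at t=0.5800, next y-line at t=0.8083; Δt_x=2.0000, Δt_y=1.1547
    x: enter (0,1) at t=0.5800 ← occupied
  → r_2 = 0.5800
beam 3: φ=45°, α=165°
  dir = (cos 165°, sin 165°) = (-0.9659, 0.2588); from cell (1,1)
  next x-line at t=0.3002, next y-line at t=2.7046; Δt_x=1.0353, Δt_y=3.8637
    x: enter (0,1) at t=0.3002 ← occupied
  → r_3 = 0.3002

ranges = [5.9011, 0.5800, 0.3002]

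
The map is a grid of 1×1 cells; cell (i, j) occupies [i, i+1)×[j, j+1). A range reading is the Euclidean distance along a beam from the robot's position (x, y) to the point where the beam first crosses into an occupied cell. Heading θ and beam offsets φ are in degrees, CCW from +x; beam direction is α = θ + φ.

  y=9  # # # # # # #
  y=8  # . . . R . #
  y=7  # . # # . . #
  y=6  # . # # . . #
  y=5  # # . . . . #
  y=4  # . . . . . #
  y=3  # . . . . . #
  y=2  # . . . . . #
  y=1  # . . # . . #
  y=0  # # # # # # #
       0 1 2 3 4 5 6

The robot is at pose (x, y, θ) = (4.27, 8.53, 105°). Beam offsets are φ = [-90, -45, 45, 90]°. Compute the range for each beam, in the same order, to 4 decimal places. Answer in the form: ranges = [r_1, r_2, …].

ranges = [1.7910, 0.5427, 0.9400, 2.0478]

beam 1: φ=-90°, α=15°
  d=(0.9659,0.2588)  start (4,8)  tX=0.7558 tY=1.8159  stride 1/|dx|=1.0353 1/|dy|=3.8637
    cross x-line → (5,8), t=0.7558
    cross x-line → (6,8), t=1.7910 (wall)
  → r_1 = 1.7910
beam 2: φ=-45°, α=60°
  d=(0.5000,0.8660)  start (4,8)  tX=1.4600 tY=0.5427  stride 1/|dx|=2.0000 1/|dy|=1.1547
    cross y-line → (4,9), t=0.5427 (wall)
  → r_2 = 0.5427
beam 3: φ=45°, α=150°
  d=(-0.8660,0.5000)  start (4,8)  tX=0.3118 tY=0.9400  stride 1/|dx|=1.1547 1/|dy|=2.0000
    cross x-line → (3,8), t=0.3118
    cross y-line → (3,9), t=0.9400 (wall)
  → r_3 = 0.9400
beam 4: φ=90°, α=195°
  d=(-0.9659,-0.2588)  start (4,8)  tX=0.2795 tY=2.0478  stride 1/|dx|=1.0353 1/|dy|=3.8637
    cross x-line → (3,8), t=0.2795
    cross x-line → (2,8), t=1.3148
    cross y-line → (2,7), t=2.0478 (wall)
  → r_4 = 2.0478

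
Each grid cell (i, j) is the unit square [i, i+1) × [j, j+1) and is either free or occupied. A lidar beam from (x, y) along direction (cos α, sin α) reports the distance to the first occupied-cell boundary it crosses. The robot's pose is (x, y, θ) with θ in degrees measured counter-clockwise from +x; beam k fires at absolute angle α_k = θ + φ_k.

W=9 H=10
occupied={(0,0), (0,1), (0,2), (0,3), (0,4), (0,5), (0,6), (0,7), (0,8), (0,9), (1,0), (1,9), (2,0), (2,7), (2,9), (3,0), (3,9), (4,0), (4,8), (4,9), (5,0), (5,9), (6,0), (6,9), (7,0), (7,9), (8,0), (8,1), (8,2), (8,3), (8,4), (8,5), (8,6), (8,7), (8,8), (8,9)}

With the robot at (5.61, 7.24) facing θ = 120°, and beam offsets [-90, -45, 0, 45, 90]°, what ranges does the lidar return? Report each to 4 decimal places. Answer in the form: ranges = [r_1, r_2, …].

ranges = [2.7597, 1.8221, 1.2200, 2.7021, 5.3232]

beam 1: φ=-90°, α=30°
  cosα=0.8660 sinα=0.5000 | (5,7) | tMaxX 0.4503 tMaxY 1.5200 | tΔX 1.1547 tΔY 2.0000
    t=0.4503 [x] (6,7)
    t=1.5200 [y] (6,8)
    t=1.6050 [x] (7,8)
    t=2.7597 [x] (8,8) — stop
  → r_1 = 2.7597
beam 2: φ=-45°, α=75°
  cosα=0.2588 sinα=0.9659 | (5,7) | tMaxX 1.5068 tMaxY 0.7868 | tΔX 3.8637 tΔY 1.0353
    t=0.7868 [y] (5,8)
    t=1.5068 [x] (6,8)
    t=1.8221 [y] (6,9) — stop
  → r_2 = 1.8221
beam 3: φ=0°, α=120°
  cosα=-0.5000 sinα=0.8660 | (5,7) | tMaxX 1.2200 tMaxY 0.8776 | tΔX 2.0000 tΔY 1.1547
    t=0.8776 [y] (5,8)
    t=1.2200 [x] (4,8) — stop
  → r_3 = 1.2200
beam 4: φ=45°, α=165°
  cosα=-0.9659 sinα=0.2588 | (5,7) | tMaxX 0.6315 tMaxY 2.9364 | tΔX 1.0353 tΔY 3.8637
    t=0.6315 [x] (4,7)
    t=1.6668 [x] (3,7)
    t=2.7021 [x] (2,7) — stop
  → r_4 = 2.7021
beam 5: φ=90°, α=210°
  cosα=-0.8660 sinα=-0.5000 | (5,7) | tMaxX 0.7044 tMaxY 0.4800 | tΔX 1.1547 tΔY 2.0000
    t=0.4800 [y] (5,6)
    t=0.7044 [x] (4,6)
    t=1.8591 [x] (3,6)
    t=2.4800 [y] (3,5)
    t=3.0138 [x] (2,5)
    t=4.1685 [x] (1,5)
    t=4.4800 [y] (1,4)
    t=5.3232 [x] (0,4) — stop
  → r_5 = 5.3232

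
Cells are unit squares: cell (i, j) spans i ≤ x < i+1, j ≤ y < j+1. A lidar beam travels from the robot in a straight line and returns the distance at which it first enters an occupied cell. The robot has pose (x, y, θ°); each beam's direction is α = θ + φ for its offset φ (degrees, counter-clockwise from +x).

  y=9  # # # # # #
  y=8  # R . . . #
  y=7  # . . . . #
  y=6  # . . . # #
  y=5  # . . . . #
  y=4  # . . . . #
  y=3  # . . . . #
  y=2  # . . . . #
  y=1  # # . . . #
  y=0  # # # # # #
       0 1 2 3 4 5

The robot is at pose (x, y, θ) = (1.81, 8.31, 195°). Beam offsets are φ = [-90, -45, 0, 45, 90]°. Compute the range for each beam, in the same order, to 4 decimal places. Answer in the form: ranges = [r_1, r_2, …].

ranges = [0.7143, 0.9353, 0.8386, 1.6200, 7.5679]

beam 1: φ=-90°, α=105°
  cosα=-0.2588 sinα=0.9659 | (1,8) | tMaxX 3.1296 tMaxY 0.7143 | tΔX 3.8637 tΔY 1.0353
    t=0.7143 [y] (1,9) — stop
  → r_1 = 0.7143
beam 2: φ=-45°, α=150°
  cosα=-0.8660 sinα=0.5000 | (1,8) | tMaxX 0.9353 tMaxY 1.3800 | tΔX 1.1547 tΔY 2.0000
    t=0.9353 [x] (0,8) — stop
  → r_2 = 0.9353
beam 3: φ=0°, α=195°
  cosα=-0.9659 sinα=-0.2588 | (1,8) | tMaxX 0.8386 tMaxY 1.1977 | tΔX 1.0353 tΔY 3.8637
    t=0.8386 [x] (0,8) — stop
  → r_3 = 0.8386
beam 4: φ=45°, α=240°
  cosα=-0.5000 sinα=-0.8660 | (1,8) | tMaxX 1.6200 tMaxY 0.3580 | tΔX 2.0000 tΔY 1.1547
    t=0.3580 [y] (1,7)
    t=1.5127 [y] (1,6)
    t=1.6200 [x] (0,6) — stop
  → r_4 = 1.6200
beam 5: φ=90°, α=285°
  cosα=0.2588 sinα=-0.9659 | (1,8) | tMaxX 0.7341 tMaxY 0.3209 | tΔX 3.8637 tΔY 1.0353
    t=0.3209 [y] (1,7)
    t=0.7341 [x] (2,7)
    t=1.3562 [y] (2,6)
    t=2.3915 [y] (2,5)
    t=3.4268 [y] (2,4)
    t=4.4620 [y] (2,3)
    t=4.5978 [x] (3,3)
    t=5.4973 [y] (3,2)
    t=6.5326 [y] (3,1)
    t=7.5679 [y] (3,0) — stop
  → r_5 = 7.5679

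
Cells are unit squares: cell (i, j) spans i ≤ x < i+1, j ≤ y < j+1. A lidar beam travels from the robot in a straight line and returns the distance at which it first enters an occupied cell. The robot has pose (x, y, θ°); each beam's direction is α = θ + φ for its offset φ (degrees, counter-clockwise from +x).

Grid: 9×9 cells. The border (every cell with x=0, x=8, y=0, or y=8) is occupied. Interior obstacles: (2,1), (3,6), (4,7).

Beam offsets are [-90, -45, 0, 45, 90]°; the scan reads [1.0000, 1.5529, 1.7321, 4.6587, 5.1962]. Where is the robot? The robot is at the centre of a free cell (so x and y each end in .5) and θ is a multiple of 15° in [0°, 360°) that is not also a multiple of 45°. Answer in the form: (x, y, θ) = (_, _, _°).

(x, y, θ) = (3.5, 2.5, 300°)

Enumerate (i+0.5, j+0.5, θ) over the 46 free cells and 16 admissible headings. For each, cast all 5 beams and compare to the given ranges.
  (3.5, 3.5, 60°): beam 1 = 5.0000 ≠ 1.0000 ✗
  (6.5, 7.5, 255°): beam 1 = 1.5529 ≠ 1.0000 ✗
  (4.5, 3.5, 345°): beam 1 = 2.5882 ≠ 1.0000 ✗
  …
  (3.5, 2.5, 300°): r_1=1.0000, r_2=1.5529, r_3=1.7321, r_4=4.6587, r_5=5.1962 — all match ✓
Unique over the lattice → pose = (3.5, 2.5, 300°).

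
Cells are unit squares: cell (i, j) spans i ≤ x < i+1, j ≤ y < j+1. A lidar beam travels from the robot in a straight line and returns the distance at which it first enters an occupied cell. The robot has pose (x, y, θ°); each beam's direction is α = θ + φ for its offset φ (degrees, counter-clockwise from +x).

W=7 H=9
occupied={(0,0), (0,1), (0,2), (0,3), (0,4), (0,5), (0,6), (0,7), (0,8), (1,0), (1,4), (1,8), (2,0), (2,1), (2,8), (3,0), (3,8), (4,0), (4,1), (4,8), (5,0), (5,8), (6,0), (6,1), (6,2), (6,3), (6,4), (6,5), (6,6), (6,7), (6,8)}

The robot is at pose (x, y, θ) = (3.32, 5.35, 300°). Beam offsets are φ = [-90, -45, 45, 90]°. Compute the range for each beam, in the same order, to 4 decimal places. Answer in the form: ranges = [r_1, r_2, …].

ranges = [1.5242, 3.4682, 2.7745, 3.0946]

beam 1: φ=-90°, α=210°
  direction (-0.8660, -0.5000); cell (3,5); t to first gridline: x 0.3695, y 0.7000 (then +1.1547 / +2.0000)
    (2,5) via x @ 0.3695
    (2,4) via y @ 0.7000
    (1,4) via x @ 1.5242  # hit
  → r_1 = 1.5242
beam 2: φ=-45°, α=255°
  direction (-0.2588, -0.9659); cell (3,5); t to first gridline: x 1.2364, y 0.3623 (then +3.8637 / +1.0353)
    (3,4) via y @ 0.3623
    (2,4) via x @ 1.2364
    (2,3) via y @ 1.3976
    (2,2) via y @ 2.4329
    (2,1) via y @ 3.4682  # hit
  → r_2 = 3.4682
beam 3: φ=45°, α=345°
  direction (0.9659, -0.2588); cell (3,5); t to first gridline: x 0.7040, y 1.3523 (then +1.0353 / +3.8637)
    (4,5) via x @ 0.7040
    (4,4) via y @ 1.3523
    (5,4) via x @ 1.7393
    (6,4) via x @ 2.7745  # hit
  → r_3 = 2.7745
beam 4: φ=90°, α=30°
  direction (0.8660, 0.5000); cell (3,5); t to first gridline: x 0.7852, y 1.3000 (then +1.1547 / +2.0000)
    (4,5) via x @ 0.7852
    (4,6) via y @ 1.3000
    (5,6) via x @ 1.9399
    (6,6) via x @ 3.0946  # hit
  → r_4 = 3.0946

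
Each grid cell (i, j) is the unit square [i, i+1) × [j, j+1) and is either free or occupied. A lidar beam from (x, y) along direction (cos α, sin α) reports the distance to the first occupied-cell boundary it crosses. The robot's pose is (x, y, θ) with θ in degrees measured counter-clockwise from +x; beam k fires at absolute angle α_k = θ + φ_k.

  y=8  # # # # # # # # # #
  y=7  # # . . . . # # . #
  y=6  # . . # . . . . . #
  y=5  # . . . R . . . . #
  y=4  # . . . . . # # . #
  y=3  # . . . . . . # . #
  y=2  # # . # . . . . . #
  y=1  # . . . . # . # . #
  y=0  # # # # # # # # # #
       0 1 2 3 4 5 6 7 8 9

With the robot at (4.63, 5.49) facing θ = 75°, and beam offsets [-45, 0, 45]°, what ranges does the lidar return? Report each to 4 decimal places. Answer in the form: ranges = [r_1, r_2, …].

beam 1: φ=-45°, α=30°
  direction (0.8660, 0.5000); cell (4,5); t to first gridline: x 0.4272, y 1.0200 (then +1.1547 / +2.0000)
    (5,5) via x @ 0.4272
    (5,6) via y @ 1.0200
    (6,6) via x @ 1.5819
    (7,6) via x @ 2.7366
    (7,7) via y @ 3.0200  # hit
  → r_1 = 3.0200
beam 2: φ=0°, α=75°
  direction (0.2588, 0.9659); cell (4,5); t to first gridline: x 1.4296, y 0.5280 (then +3.8637 / +1.0353)
    (4,6) via y @ 0.5280
    (5,6) via x @ 1.4296
    (5,7) via y @ 1.5633
    (5,8) via y @ 2.5985  # hit
  → r_2 = 2.5985
beam 3: φ=45°, α=120°
  direction (-0.5000, 0.8660); cell (4,5); t to first gridline: x 1.2600, y 0.5889 (then +2.0000 / +1.1547)
    (4,6) via y @ 0.5889
    (3,6) via x @ 1.2600  # hit
  → r_3 = 1.2600

ranges = [3.0200, 2.5985, 1.2600]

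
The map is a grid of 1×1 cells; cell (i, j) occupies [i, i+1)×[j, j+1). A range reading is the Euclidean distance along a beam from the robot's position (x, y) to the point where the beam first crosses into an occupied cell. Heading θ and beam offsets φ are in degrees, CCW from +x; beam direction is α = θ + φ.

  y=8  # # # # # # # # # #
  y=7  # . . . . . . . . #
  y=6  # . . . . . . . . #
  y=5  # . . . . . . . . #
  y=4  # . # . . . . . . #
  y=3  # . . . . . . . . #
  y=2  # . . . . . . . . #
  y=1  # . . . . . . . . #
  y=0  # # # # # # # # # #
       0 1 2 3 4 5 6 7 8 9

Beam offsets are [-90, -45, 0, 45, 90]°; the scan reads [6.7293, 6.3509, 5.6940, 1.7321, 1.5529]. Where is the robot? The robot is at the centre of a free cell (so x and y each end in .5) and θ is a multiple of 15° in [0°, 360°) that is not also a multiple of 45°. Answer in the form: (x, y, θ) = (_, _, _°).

(x, y, θ) = (7.5, 6.5, 285°)

The pose lattice has 55·16 = 880 candidates. Test each by forward raycasting.
  (8.5, 6.5, 345°): beam 1 = 5.6940 ≠ 6.7293 ✗
  (1.5, 5.5, 120°): beam 1 = 5.0000 ≠ 6.7293 ✗
  (4.5, 3.5, 150°): beam 1 = 5.1962 ≠ 6.7293 ✗
  …
  (7.5, 6.5, 285°): r_1=6.7293, r_2=6.3509, r_3=5.6940, r_4=1.7321, r_5=1.5529 — all match ✓
No second candidate reproduces the full scan.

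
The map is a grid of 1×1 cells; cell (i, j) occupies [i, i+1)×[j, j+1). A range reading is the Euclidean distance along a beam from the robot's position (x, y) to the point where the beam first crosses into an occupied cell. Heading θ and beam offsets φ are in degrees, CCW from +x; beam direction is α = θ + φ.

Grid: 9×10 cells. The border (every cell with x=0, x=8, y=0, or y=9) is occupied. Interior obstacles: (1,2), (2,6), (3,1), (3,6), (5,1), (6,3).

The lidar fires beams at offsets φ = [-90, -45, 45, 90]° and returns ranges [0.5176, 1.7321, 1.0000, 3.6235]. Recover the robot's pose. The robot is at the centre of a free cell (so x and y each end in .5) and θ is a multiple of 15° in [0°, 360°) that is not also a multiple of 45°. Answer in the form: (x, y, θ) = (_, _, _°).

(x, y, θ) = (2.5, 2.5, 285°)

Candidates: 50 free-cell centres × 16 headings = 800 poses. Raycast each; keep the one whose scan matches to 4 dp.
  (7.5, 5.5, 15°): beam 1 = 1.9319 ≠ 0.5176 ✗
  (4.5, 2.5, 345°): beam 1 = 1.5529 ≠ 0.5176 ✗
  (3.5, 2.5, 240°): beam 1 = 2.8868 ≠ 0.5176 ✗
  (7.5, 7.5, 345°): beam 1 = 3.6235 ≠ 0.5176 ✗
  (3.5, 3.5, 30°): beam 1 = 2.8868 ≠ 0.5176 ✗
  …
  (2.5, 2.5, 285°): r_1=0.5176, r_2=1.7321, r_3=1.0000, r_4=3.6235 — all match ✓
Unique over the lattice → pose = (2.5, 2.5, 285°).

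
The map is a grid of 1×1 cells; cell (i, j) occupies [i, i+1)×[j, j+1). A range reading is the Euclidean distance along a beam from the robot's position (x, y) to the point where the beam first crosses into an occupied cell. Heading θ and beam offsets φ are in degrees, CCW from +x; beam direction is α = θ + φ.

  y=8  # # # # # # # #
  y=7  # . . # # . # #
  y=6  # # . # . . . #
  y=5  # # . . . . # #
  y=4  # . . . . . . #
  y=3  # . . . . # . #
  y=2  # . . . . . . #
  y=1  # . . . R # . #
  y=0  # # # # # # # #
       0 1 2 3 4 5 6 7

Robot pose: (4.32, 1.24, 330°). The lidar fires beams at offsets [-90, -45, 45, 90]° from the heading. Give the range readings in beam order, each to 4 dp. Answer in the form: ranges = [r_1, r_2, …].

beam 1: φ=-90°, α=240°
  cosα=-0.5000 sinα=-0.8660 | (4,1) | tMaxX 0.6400 tMaxY 0.2771 | tΔX 2.0000 tΔY 1.1547
    t=0.2771 [y] (4,0) — stop
  → r_1 = 0.2771
beam 2: φ=-45°, α=285°
  cosα=0.2588 sinα=-0.9659 | (4,1) | tMaxX 2.6273 tMaxY 0.2485 | tΔX 3.8637 tΔY 1.0353
    t=0.2485 [y] (4,0) — stop
  → r_2 = 0.2485
beam 3: φ=45°, α=15°
  cosα=0.9659 sinα=0.2588 | (4,1) | tMaxX 0.7040 tMaxY 2.9364 | tΔX 1.0353 tΔY 3.8637
    t=0.7040 [x] (5,1) — stop
  → r_3 = 0.7040
beam 4: φ=90°, α=60°
  cosα=0.5000 sinα=0.8660 | (4,1) | tMaxX 1.3600 tMaxY 0.8776 | tΔX 2.0000 tΔY 1.1547
    t=0.8776 [y] (4,2)
    t=1.3600 [x] (5,2)
    t=2.0323 [y] (5,3) — stop
  → r_4 = 2.0323

ranges = [0.2771, 0.2485, 0.7040, 2.0323]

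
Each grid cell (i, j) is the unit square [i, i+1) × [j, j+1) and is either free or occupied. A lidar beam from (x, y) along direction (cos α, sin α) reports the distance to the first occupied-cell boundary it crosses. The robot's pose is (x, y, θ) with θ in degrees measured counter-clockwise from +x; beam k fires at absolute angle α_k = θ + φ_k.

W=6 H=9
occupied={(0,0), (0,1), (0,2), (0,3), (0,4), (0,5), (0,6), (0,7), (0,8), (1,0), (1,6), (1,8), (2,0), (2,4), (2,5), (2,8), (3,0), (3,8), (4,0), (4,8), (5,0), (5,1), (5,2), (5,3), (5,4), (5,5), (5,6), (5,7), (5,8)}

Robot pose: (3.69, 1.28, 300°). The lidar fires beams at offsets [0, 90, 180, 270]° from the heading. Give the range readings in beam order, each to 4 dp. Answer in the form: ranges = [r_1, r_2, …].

beam 1: φ=0°, α=300°
  cosα=0.5000 sinα=-0.8660 | (3,1) | tMaxX 0.6200 tMaxY 0.3233 | tΔX 2.0000 tΔY 1.1547
    t=0.3233 [y] (3,0) — stop
  → r_1 = 0.3233
beam 2: φ=90°, α=30°
  cosα=0.8660 sinα=0.5000 | (3,1) | tMaxX 0.3580 tMaxY 1.4400 | tΔX 1.1547 tΔY 2.0000
    t=0.3580 [x] (4,1)
    t=1.4400 [y] (4,2)
    t=1.5127 [x] (5,2) — stop
  → r_2 = 1.5127
beam 3: φ=180°, α=120°
  cosα=-0.5000 sinα=0.8660 | (3,1) | tMaxX 1.3800 tMaxY 0.8314 | tΔX 2.0000 tΔY 1.1547
    t=0.8314 [y] (3,2)
    t=1.3800 [x] (2,2)
    t=1.9861 [y] (2,3)
    t=3.1408 [y] (2,4) — stop
  → r_3 = 3.1408
beam 4: φ=270°, α=210°
  cosα=-0.8660 sinα=-0.5000 | (3,1) | tMaxX 0.7967 tMaxY 0.5600 | tΔX 1.1547 tΔY 2.0000
    t=0.5600 [y] (3,0) — stop
  → r_4 = 0.5600

ranges = [0.3233, 1.5127, 3.1408, 0.5600]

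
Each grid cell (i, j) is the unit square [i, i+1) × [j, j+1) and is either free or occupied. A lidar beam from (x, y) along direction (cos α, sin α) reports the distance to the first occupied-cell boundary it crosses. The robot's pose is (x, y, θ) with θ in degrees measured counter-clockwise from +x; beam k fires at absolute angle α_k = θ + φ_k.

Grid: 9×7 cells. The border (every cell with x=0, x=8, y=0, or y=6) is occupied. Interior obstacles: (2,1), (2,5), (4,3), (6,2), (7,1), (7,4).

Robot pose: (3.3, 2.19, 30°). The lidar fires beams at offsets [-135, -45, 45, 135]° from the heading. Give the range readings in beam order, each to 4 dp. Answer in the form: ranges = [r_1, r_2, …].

beam 1: φ=-135°, α=255°
  cosα=-0.2588 sinα=-0.9659 | (3,2) | tMaxX 1.1591 tMaxY 0.1967 | tΔX 3.8637 tΔY 1.0353
    t=0.1967 [y] (3,1)
    t=1.1591 [x] (2,1) — stop
  → r_1 = 1.1591
beam 2: φ=-45°, α=345°
  cosα=0.9659 sinα=-0.2588 | (3,2) | tMaxX 0.7247 tMaxY 0.7341 | tΔX 1.0353 tΔY 3.8637
    t=0.7247 [x] (4,2)
    t=0.7341 [y] (4,1)
    t=1.7600 [x] (5,1)
    t=2.7952 [x] (6,1)
    t=3.8305 [x] (7,1) — stop
  → r_2 = 3.8305
beam 3: φ=45°, α=75°
  cosα=0.2588 sinα=0.9659 | (3,2) | tMaxX 2.7046 tMaxY 0.8386 | tΔX 3.8637 tΔY 1.0353
    t=0.8386 [y] (3,3)
    t=1.8738 [y] (3,4)
    t=2.7046 [x] (4,4)
    t=2.9091 [y] (4,5)
    t=3.9444 [y] (4,6) — stop
  → r_3 = 3.9444
beam 4: φ=135°, α=165°
  cosα=-0.9659 sinα=0.2588 | (3,2) | tMaxX 0.3106 tMaxY 3.1296 | tΔX 1.0353 tΔY 3.8637
    t=0.3106 [x] (2,2)
    t=1.3459 [x] (1,2)
    t=2.3811 [x] (0,2) — stop
  → r_4 = 2.3811

ranges = [1.1591, 3.8305, 3.9444, 2.3811]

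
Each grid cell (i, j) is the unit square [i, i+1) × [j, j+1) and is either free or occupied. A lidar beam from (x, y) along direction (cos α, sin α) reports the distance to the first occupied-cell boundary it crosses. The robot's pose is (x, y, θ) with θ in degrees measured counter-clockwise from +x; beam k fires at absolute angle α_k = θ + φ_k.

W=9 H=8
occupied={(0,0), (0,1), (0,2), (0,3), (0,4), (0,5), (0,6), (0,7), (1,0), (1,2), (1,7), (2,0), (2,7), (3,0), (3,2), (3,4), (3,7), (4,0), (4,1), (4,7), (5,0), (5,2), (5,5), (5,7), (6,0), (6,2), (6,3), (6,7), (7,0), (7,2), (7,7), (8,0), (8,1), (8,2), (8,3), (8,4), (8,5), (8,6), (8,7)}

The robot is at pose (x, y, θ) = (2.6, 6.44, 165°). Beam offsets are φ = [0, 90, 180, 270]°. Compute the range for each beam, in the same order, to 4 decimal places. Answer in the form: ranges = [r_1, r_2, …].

ranges = [1.6564, 3.5614, 2.4847, 0.5798]

beam 1: φ=0°, α=165°
  d=(-0.9659,0.2588)  start (2,6)  tX=0.6212 tY=2.1637  stride 1/|dx|=1.0353 1/|dy|=3.8637
    cross x-line → (1,6), t=0.6212
    cross x-line → (0,6), t=1.6564 (wall)
  → r_1 = 1.6564
beam 2: φ=90°, α=255°
  d=(-0.2588,-0.9659)  start (2,6)  tX=2.3182 tY=0.4555  stride 1/|dx|=3.8637 1/|dy|=1.0353
    cross y-line → (2,5), t=0.4555
    cross y-line → (2,4), t=1.4908
    cross x-line → (1,4), t=2.3182
    cross y-line → (1,3), t=2.5261
    cross y-line → (1,2), t=3.5614 (wall)
  → r_2 = 3.5614
beam 3: φ=180°, α=345°
  d=(0.9659,-0.2588)  start (2,6)  tX=0.4141 tY=1.7000  stride 1/|dx|=1.0353 1/|dy|=3.8637
    cross x-line → (3,6), t=0.4141
    cross x-line → (4,6), t=1.4494
    cross y-line → (4,5), t=1.7000
    cross x-line → (5,5), t=2.4847 (wall)
  → r_3 = 2.4847
beam 4: φ=270°, α=75°
  d=(0.2588,0.9659)  start (2,6)  tX=1.5455 tY=0.5798  stride 1/|dx|=3.8637 1/|dy|=1.0353
    cross y-line → (2,7), t=0.5798 (wall)
  → r_4 = 0.5798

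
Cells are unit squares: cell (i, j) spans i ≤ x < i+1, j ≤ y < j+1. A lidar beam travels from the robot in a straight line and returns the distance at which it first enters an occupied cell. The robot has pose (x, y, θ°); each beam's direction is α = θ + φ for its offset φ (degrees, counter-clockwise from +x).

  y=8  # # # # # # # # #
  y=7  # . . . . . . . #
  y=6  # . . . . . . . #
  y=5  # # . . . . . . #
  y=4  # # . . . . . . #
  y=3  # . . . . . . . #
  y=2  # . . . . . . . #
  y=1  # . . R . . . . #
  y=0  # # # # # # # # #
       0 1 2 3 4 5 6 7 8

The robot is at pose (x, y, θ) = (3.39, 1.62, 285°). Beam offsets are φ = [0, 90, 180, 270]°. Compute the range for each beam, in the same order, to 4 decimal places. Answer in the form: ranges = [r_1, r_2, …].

ranges = [0.6419, 4.7726, 6.6051, 2.3955]

beam 1: φ=0°, α=285°
  dir = (cos 285°, sin 285°) = (0.2588, -0.9659); from cell (3,1)
  next x-line at t=2.3569, next y-line at t=0.6419; Δt_x=3.8637, Δt_y=1.0353
    y: enter (3,0) at t=0.6419 ← occupied
  → r_1 = 0.6419
beam 2: φ=90°, α=15°
  dir = (cos 15°, sin 15°) = (0.9659, 0.2588); from cell (3,1)
  next x-line at t=0.6315, next y-line at t=1.4682; Δt_x=1.0353, Δt_y=3.8637
    x: enter (4,1) at t=0.6315
    y: enter (4,2) at t=1.4682
    x: enter (5,2) at t=1.6668
    x: enter (6,2) at t=2.7021
    x: enter (7,2) at t=3.7373
    x: enter (8,2) at t=4.7726 ← occupied
  → r_2 = 4.7726
beam 3: φ=180°, α=105°
  dir = (cos 105°, sin 105°) = (-0.2588, 0.9659); from cell (3,1)
  next x-line at t=1.5068, next y-line at t=0.3934; Δt_x=3.8637, Δt_y=1.0353
    y: enter (3,2) at t=0.3934
    y: enter (3,3) at t=1.4287
    x: enter (2,3) at t=1.5068
    y: enter (2,4) at t=2.4640
    y: enter (2,5) at t=3.4992
    y: enter (2,6) at t=4.5345
    x: enter (1,6) at t=5.3705
    y: enter (1,7) at t=5.5698
    y: enter (1,8) at t=6.6051 ← occupied
  → r_3 = 6.6051
beam 4: φ=270°, α=195°
  dir = (cos 195°, sin 195°) = (-0.9659, -0.2588); from cell (3,1)
  next x-line at t=0.4038, next y-line at t=2.3955; Δt_x=1.0353, Δt_y=3.8637
    x: enter (2,1) at t=0.4038
    x: enter (1,1) at t=1.4390
    y: enter (1,0) at t=2.3955 ← occupied
  → r_4 = 2.3955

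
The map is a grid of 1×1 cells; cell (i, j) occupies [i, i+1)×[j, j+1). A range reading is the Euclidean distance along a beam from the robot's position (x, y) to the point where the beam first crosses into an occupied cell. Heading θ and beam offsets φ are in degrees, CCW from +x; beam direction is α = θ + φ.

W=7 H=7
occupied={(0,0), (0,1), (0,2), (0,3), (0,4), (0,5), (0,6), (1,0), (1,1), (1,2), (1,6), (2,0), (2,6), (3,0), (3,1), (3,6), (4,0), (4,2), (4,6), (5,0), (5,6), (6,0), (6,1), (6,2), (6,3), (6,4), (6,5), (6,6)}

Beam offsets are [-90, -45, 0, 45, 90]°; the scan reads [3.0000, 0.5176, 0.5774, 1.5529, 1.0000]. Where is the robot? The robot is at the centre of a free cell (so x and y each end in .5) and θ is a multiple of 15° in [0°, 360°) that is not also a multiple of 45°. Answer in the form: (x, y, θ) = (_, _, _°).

(x, y, θ) = (2.5, 2.5, 210°)

Candidates: 21 free-cell centres × 16 headings = 336 poses. Raycast each; keep the one whose scan matches to 4 dp.
  (4.5, 1.5, 75°): beam 1 = 1.5529 ≠ 3.0000 ✗
  (1.5, 3.5, 165°): beam 1 = 2.5882 ≠ 3.0000 ✗
  (5.5, 1.5, 75°): beam 1 = 0.5176 ≠ 3.0000 ✗
  (1.5, 5.5, 150°): beam 1 = 0.5774 ≠ 3.0000 ✗
  …
  (2.5, 2.5, 210°): r_1=3.0000, r_2=0.5176, r_3=0.5774, r_4=1.5529, r_5=1.0000 — all match ✓
Unique over the lattice → pose = (2.5, 2.5, 210°).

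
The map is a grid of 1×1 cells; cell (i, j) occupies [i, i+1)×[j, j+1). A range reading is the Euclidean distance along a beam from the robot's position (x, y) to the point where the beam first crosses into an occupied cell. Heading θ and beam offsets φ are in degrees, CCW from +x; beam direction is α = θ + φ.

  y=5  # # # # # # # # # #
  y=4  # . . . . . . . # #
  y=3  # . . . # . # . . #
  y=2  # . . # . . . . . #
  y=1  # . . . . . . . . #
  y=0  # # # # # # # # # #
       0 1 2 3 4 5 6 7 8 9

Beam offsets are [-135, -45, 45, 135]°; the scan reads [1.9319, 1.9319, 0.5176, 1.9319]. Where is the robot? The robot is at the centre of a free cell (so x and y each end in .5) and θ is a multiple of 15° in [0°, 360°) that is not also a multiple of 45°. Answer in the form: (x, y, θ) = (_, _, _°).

Candidates: 28 free-cell centres × 16 headings = 448 poses. Raycast each; keep the one whose scan matches to 4 dp.
  (7.5, 2.5, 120°): beam 1 = 1.5529 ≠ 1.9319 ✗
  (2.5, 3.5, 300°): beam 1 = 1.5529 ≠ 1.9319 ✗
  (1.5, 4.5, 75°): beam 1 = 4.0415 ≠ 1.9319 ✗
  (6.5, 2.5, 285°): beam 1 = 1.7321 ≠ 1.9319 ✗
  (4.5, 1.5, 120°): beam 2 = 1.5529 ≠ 1.9319 ✗
  …
  (5.5, 1.5, 210°): r_1=1.9319, r_2=1.9319, r_3=0.5176, r_4=1.9319 — all match ✓
Only this pose fits every beam.

(x, y, θ) = (5.5, 1.5, 210°)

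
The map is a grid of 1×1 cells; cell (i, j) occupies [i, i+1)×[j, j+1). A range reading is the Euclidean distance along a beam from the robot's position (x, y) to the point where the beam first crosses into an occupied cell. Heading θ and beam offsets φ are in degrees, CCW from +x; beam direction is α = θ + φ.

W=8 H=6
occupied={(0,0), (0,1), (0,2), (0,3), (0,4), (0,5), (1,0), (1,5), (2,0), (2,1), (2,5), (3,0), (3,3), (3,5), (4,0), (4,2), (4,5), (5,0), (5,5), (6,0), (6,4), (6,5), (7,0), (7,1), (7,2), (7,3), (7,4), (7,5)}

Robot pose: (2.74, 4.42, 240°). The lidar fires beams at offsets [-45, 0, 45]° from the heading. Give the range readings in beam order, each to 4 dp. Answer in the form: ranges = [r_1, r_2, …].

beam 1: φ=-45°, α=195°
  d=(-0.9659,-0.2588)  start (2,4)  tX=0.7661 tY=1.6228  stride 1/|dx|=1.0353 1/|dy|=3.8637
    cross x-line → (1,4), t=0.7661
    cross y-line → (1,3), t=1.6228
    cross x-line → (0,3), t=1.8014 (wall)
  → r_1 = 1.8014
beam 2: φ=0°, α=240°
  d=(-0.5000,-0.8660)  start (2,4)  tX=1.4800 tY=0.4850  stride 1/|dx|=2.0000 1/|dy|=1.1547
    cross y-line → (2,3), t=0.4850
    cross x-line → (1,3), t=1.4800
    cross y-line → (1,2), t=1.6397
    cross y-line → (1,1), t=2.7944
    cross x-line → (0,1), t=3.4800 (wall)
  → r_2 = 3.4800
beam 3: φ=45°, α=285°
  d=(0.2588,-0.9659)  start (2,4)  tX=1.0046 tY=0.4348  stride 1/|dx|=3.8637 1/|dy|=1.0353
    cross y-line → (2,3), t=0.4348
    cross x-line → (3,3), t=1.0046 (wall)
  → r_3 = 1.0046

ranges = [1.8014, 3.4800, 1.0046]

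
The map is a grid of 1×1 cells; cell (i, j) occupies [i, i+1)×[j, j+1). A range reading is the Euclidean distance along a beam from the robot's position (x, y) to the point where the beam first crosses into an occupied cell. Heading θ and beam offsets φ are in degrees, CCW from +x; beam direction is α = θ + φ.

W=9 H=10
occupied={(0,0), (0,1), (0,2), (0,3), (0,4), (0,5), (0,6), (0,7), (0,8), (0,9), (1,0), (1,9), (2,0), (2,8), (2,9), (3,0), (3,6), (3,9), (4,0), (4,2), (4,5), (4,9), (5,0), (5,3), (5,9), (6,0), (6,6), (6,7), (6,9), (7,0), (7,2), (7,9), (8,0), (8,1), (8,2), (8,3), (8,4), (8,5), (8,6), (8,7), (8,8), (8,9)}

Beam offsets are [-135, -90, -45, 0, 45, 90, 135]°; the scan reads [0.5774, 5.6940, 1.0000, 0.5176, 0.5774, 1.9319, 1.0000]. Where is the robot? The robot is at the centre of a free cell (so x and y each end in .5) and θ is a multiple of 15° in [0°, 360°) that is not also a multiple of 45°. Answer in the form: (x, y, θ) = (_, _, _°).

Enumerate (i+0.5, j+0.5, θ) over the 48 free cells and 16 admissible headings. For each, cast all 7 beams and compare to the given ranges.
  (5.5, 2.5, 15°): beam 1 = 1.7321 ≠ 0.5774 ✗
  (6.5, 3.5, 300°): beam 1 = 0.5176 ≠ 0.5774 ✗
  (2.5, 6.5, 300°): beam 1 = 1.5529 ≠ 0.5774 ✗
  (5.5, 6.5, 330°): beam 1 = 1.5529 ≠ 0.5774 ✗
  …
  (7.5, 6.5, 345°): r_1=0.5774, r_2=5.6940, r_3=1.0000, r_4=0.5176, r_5=0.5774, r_6=1.9319, r_7=1.0000 — all match ✓
No second candidate reproduces the full scan.

(x, y, θ) = (7.5, 6.5, 345°)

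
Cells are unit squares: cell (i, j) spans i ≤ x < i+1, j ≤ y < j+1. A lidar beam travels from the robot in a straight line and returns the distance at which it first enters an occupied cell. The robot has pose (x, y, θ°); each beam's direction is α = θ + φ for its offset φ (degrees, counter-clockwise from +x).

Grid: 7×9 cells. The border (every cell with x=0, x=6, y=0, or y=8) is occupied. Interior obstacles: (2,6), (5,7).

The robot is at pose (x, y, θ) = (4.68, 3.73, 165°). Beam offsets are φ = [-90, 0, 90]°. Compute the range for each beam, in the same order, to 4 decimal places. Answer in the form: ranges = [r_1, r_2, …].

beam 1: φ=-90°, α=75°
  d=(0.2588,0.9659)  start (4,3)  tX=1.2364 tY=0.2795  stride 1/|dx|=3.8637 1/|dy|=1.0353
    cross y-line → (4,4), t=0.2795
    cross x-line → (5,4), t=1.2364
    cross y-line → (5,5), t=1.3148
    cross y-line → (5,6), t=2.3501
    cross y-line → (5,7), t=3.3854 (wall)
  → r_1 = 3.3854
beam 2: φ=0°, α=165°
  d=(-0.9659,0.2588)  start (4,3)  tX=0.7040 tY=1.0432  stride 1/|dx|=1.0353 1/|dy|=3.8637
    cross x-line → (3,3), t=0.7040
    cross y-line → (3,4), t=1.0432
    cross x-line → (2,4), t=1.7393
    cross x-line → (1,4), t=2.7745
    cross x-line → (0,4), t=3.8098 (wall)
  → r_2 = 3.8098
beam 3: φ=90°, α=255°
  d=(-0.2588,-0.9659)  start (4,3)  tX=2.6273 tY=0.7558  stride 1/|dx|=3.8637 1/|dy|=1.0353
    cross y-line → (4,2), t=0.7558
    cross y-line → (4,1), t=1.7910
    cross x-line → (3,1), t=2.6273
    cross y-line → (3,0), t=2.8263 (wall)
  → r_3 = 2.8263

ranges = [3.3854, 3.8098, 2.8263]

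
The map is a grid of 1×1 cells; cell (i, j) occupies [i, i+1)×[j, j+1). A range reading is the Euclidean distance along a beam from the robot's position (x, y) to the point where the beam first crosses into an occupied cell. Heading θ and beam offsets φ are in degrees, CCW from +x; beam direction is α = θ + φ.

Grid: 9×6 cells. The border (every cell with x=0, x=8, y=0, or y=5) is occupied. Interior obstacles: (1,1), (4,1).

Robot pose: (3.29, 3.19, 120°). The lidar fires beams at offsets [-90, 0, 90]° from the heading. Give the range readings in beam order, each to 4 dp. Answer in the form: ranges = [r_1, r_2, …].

ranges = [3.6200, 2.0900, 2.3800]

beam 1: φ=-90°, α=30°
  direction (0.8660, 0.5000); cell (3,3); t to first gridline: x 0.8198, y 1.6200 (then +1.1547 / +2.0000)
    (4,3) via x @ 0.8198
    (4,4) via y @ 1.6200
    (5,4) via x @ 1.9745
    (6,4) via x @ 3.1292
    (6,5) via y @ 3.6200  # hit
  → r_1 = 3.6200
beam 2: φ=0°, α=120°
  direction (-0.5000, 0.8660); cell (3,3); t to first gridline: x 0.5800, y 0.9353 (then +2.0000 / +1.1547)
    (2,3) via x @ 0.5800
    (2,4) via y @ 0.9353
    (2,5) via y @ 2.0900  # hit
  → r_2 = 2.0900
beam 3: φ=90°, α=210°
  direction (-0.8660, -0.5000); cell (3,3); t to first gridline: x 0.3349, y 0.3800 (then +1.1547 / +2.0000)
    (2,3) via x @ 0.3349
    (2,2) via y @ 0.3800
    (1,2) via x @ 1.4896
    (1,1) via y @ 2.3800  # hit
  → r_3 = 2.3800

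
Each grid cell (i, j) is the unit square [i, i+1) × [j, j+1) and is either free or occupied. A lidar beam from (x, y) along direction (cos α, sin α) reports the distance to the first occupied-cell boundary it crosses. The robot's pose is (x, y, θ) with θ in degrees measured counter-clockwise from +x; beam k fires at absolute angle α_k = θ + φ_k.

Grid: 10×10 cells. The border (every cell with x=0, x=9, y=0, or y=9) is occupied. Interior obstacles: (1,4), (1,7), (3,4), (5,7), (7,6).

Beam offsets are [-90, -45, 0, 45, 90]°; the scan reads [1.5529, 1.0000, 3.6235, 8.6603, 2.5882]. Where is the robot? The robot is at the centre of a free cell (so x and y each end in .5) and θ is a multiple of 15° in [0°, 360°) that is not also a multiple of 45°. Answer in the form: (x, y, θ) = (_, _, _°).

Candidates: 59 free-cell centres × 16 headings = 944 poses. Raycast each; keep the one whose scan matches to 4 dp.
  (5.5, 3.5, 105°): beam 1 = 3.6235 ≠ 1.5529 ✗
  (8.5, 8.5, 345°): beam 1 = 1.9319 ≠ 1.5529 ✗
  (5.5, 6.5, 285°): beam 1 = 4.6587 ≠ 1.5529 ✗
  …
  (2.5, 8.5, 255°): r_1=1.5529, r_2=1.0000, r_3=3.6235, r_4=8.6603, r_5=2.5882 — all match ✓
Only this pose fits every beam.

(x, y, θ) = (2.5, 8.5, 255°)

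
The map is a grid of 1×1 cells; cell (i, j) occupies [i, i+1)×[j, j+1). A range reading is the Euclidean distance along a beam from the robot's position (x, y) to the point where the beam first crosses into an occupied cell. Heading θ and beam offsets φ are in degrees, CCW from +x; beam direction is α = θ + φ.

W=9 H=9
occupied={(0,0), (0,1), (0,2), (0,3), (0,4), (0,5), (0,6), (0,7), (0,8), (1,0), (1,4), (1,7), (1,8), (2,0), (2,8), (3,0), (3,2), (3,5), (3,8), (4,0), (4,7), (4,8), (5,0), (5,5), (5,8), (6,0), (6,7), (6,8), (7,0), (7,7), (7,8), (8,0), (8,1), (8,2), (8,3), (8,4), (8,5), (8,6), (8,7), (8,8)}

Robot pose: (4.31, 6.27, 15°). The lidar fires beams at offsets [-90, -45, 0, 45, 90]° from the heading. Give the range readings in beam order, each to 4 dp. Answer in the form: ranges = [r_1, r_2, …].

beam 1: φ=-90°, α=285°
  cosα=0.2588 sinα=-0.9659 | (4,6) | tMaxX 2.6660 tMaxY 0.2795 | tΔX 3.8637 tΔY 1.0353
    t=0.2795 [y] (4,5)
    t=1.3148 [y] (4,4)
    t=2.3501 [y] (4,3)
    t=2.6660 [x] (5,3)
    t=3.3854 [y] (5,2)
    t=4.4206 [y] (5,1)
    t=5.4559 [y] (5,0) — stop
  → r_1 = 5.4559
beam 2: φ=-45°, α=330°
  cosα=0.8660 sinα=-0.5000 | (4,6) | tMaxX 0.7967 tMaxY 0.5400 | tΔX 1.1547 tΔY 2.0000
    t=0.5400 [y] (4,5)
    t=0.7967 [x] (5,5) — stop
  → r_2 = 0.7967
beam 3: φ=0°, α=15°
  cosα=0.9659 sinα=0.2588 | (4,6) | tMaxX 0.7143 tMaxY 2.8205 | tΔX 1.0353 tΔY 3.8637
    t=0.7143 [x] (5,6)
    t=1.7496 [x] (6,6)
    t=2.7849 [x] (7,6)
    t=2.8205 [y] (7,7) — stop
  → r_3 = 2.8205
beam 4: φ=45°, α=60°
  cosα=0.5000 sinα=0.8660 | (4,6) | tMaxX 1.3800 tMaxY 0.8429 | tΔX 2.0000 tΔY 1.1547
    t=0.8429 [y] (4,7) — stop
  → r_4 = 0.8429
beam 5: φ=90°, α=105°
  cosα=-0.2588 sinα=0.9659 | (4,6) | tMaxX 1.1977 tMaxY 0.7558 | tΔX 3.8637 tΔY 1.0353
    t=0.7558 [y] (4,7) — stop
  → r_5 = 0.7558

ranges = [5.4559, 0.7967, 2.8205, 0.8429, 0.7558]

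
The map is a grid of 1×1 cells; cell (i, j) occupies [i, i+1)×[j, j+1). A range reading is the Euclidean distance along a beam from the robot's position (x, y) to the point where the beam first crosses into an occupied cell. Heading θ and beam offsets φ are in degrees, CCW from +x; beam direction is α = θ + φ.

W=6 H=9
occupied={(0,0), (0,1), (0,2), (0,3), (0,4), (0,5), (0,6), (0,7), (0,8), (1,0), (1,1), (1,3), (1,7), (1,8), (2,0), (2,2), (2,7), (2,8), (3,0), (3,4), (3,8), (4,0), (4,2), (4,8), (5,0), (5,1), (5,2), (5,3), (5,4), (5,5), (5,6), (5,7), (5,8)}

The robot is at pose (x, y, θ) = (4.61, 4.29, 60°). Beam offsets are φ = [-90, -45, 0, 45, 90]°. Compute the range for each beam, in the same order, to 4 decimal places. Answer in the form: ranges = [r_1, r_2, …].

ranges = [0.4503, 0.4038, 0.7800, 3.8409, 0.7044]

beam 1: φ=-90°, α=330°
  d=(0.8660,-0.5000)  start (4,4)  tX=0.4503 tY=0.5800  stride 1/|dx|=1.1547 1/|dy|=2.0000
    cross x-line → (5,4), t=0.4503 (wall)
  → r_1 = 0.4503
beam 2: φ=-45°, α=15°
  d=(0.9659,0.2588)  start (4,4)  tX=0.4038 tY=2.7432  stride 1/|dx|=1.0353 1/|dy|=3.8637
    cross x-line → (5,4), t=0.4038 (wall)
  → r_2 = 0.4038
beam 3: φ=0°, α=60°
  d=(0.5000,0.8660)  start (4,4)  tX=0.7800 tY=0.8198  stride 1/|dx|=2.0000 1/|dy|=1.1547
    cross x-line → (5,4), t=0.7800 (wall)
  → r_3 = 0.7800
beam 4: φ=45°, α=105°
  d=(-0.2588,0.9659)  start (4,4)  tX=2.3569 tY=0.7350  stride 1/|dx|=3.8637 1/|dy|=1.0353
    cross y-line → (4,5), t=0.7350
    cross y-line → (4,6), t=1.7703
    cross x-line → (3,6), t=2.3569
    cross y-line → (3,7), t=2.8056
    cross y-line → (3,8), t=3.8409 (wall)
  → r_4 = 3.8409
beam 5: φ=90°, α=150°
  d=(-0.8660,0.5000)  start (4,4)  tX=0.7044 tY=1.4200  stride 1/|dx|=1.1547 1/|dy|=2.0000
    cross x-line → (3,4), t=0.7044 (wall)
  → r_5 = 0.7044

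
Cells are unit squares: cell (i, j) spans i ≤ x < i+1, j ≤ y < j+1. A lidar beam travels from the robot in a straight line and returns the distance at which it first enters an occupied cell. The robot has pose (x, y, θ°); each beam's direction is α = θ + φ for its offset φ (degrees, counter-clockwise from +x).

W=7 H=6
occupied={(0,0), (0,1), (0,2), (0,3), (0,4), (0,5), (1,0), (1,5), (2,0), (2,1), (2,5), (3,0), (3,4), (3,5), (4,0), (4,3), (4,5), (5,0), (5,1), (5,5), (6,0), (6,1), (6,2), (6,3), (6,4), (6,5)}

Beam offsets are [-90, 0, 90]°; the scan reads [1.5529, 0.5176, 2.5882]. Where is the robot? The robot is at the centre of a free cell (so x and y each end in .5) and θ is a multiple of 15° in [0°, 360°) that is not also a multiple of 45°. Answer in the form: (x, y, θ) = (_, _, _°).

Enumerate (i+0.5, j+0.5, θ) over the 16 free cells and 16 admissible headings. For each, cast all 3 beams and compare to the given ranges.
  (1.5, 4.5, 105°): beam 3 = 0.5176 ≠ 2.5882 ✗
  (5.5, 3.5, 120°): beam 1 = 0.5774 ≠ 1.5529 ✗
  (2.5, 3.5, 195°): beam 2 = 1.5529 ≠ 0.5176 ✗
  (3.5, 1.5, 300°): beam 1 = 0.5774 ≠ 1.5529 ✗
  …
  (2.5, 2.5, 255°): r_1=1.5529, r_2=0.5176, r_3=2.5882 — all match ✓
Unique over the lattice → pose = (2.5, 2.5, 255°).

(x, y, θ) = (2.5, 2.5, 255°)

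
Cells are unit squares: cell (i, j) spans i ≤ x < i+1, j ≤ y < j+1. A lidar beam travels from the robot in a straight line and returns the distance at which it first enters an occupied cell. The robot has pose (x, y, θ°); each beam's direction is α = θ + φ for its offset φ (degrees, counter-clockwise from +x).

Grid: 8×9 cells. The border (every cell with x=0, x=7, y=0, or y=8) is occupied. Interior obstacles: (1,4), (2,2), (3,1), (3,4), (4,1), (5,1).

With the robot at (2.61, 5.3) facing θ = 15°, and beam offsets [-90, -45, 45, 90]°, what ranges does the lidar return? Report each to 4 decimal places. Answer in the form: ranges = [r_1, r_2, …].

beam 1: φ=-90°, α=285°
  dir = (cos 285°, sin 285°) = (0.2588, -0.9659); from cell (2,5)
  next x-line at t=1.5068, next y-line at t=0.3106; Δt_x=3.8637, Δt_y=1.0353
    y: enter (2,4) at t=0.3106
    y: enter (2,3) at t=1.3459
    x: enter (3,3) at t=1.5068
    y: enter (3,2) at t=2.3811
    y: enter (3,1) at t=3.4164 ← occupied
  → r_1 = 3.4164
beam 2: φ=-45°, α=330°
  dir = (cos 330°, sin 330°) = (0.8660, -0.5000); from cell (2,5)
  next x-line at t=0.4503, next y-line at t=0.6000; Δt_x=1.1547, Δt_y=2.0000
    x: enter (3,5) at t=0.4503
    y: enter (3,4) at t=0.6000 ← occupied
  → r_2 = 0.6000
beam 3: φ=45°, α=60°
  dir = (cos 60°, sin 60°) = (0.5000, 0.8660); from cell (2,5)
  next x-line at t=0.7800, next y-line at t=0.8083; Δt_x=2.0000, Δt_y=1.1547
    x: enter (3,5) at t=0.7800
    y: enter (3,6) at t=0.8083
    y: enter (3,7) at t=1.9630
    x: enter (4,7) at t=2.7800
    y: enter (4,8) at t=3.1177 ← occupied
  → r_3 = 3.1177
beam 4: φ=90°, α=105°
  dir = (cos 105°, sin 105°) = (-0.2588, 0.9659); from cell (2,5)
  next x-line at t=2.3569, next y-line at t=0.7247; Δt_x=3.8637, Δt_y=1.0353
    y: enter (2,6) at t=0.7247
    y: enter (2,7) at t=1.7600
    x: enter (1,7) at t=2.3569
    y: enter (1,8) at t=2.7952 ← occupied
  → r_4 = 2.7952

ranges = [3.4164, 0.6000, 3.1177, 2.7952]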